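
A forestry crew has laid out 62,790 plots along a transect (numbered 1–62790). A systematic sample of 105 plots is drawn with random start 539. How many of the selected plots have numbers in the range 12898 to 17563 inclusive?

8

k = 62790/105 = 598
First selection ≥ 12898: 539 + ⌈(12898−539)/598⌉·598 = 539 + 21×598 = 13097
Last selection ≤ 17563: 539 + ⌊(17563−539)/598⌋·598 = 539 + 28×598 = 17283
Count = 28 − 21 + 1 = 8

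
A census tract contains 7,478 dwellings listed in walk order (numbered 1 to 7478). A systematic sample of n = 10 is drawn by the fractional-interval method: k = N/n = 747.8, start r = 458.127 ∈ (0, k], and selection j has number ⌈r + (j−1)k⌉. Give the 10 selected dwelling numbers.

459, 1206, 1954, 2702, 3450, 4198, 4945, 5693, 6441, 7189

j=1: r + 0k = 458.127 → ⌈·⌉ = 459
j=2: r + 1k = 1205.927 → ⌈·⌉ = 1206
j=3: r + 2k = 1953.727 → ⌈·⌉ = 1954
j=4: r + 3k = 2701.527 → ⌈·⌉ = 2702
j=5: r + 4k = 3449.327 → ⌈·⌉ = 3450
j=6: r + 5k = 4197.127 → ⌈·⌉ = 4198
j=7: r + 6k = 4944.927 → ⌈·⌉ = 4945
j=8: r + 7k = 5692.727 → ⌈·⌉ = 5693
j=9: r + 8k = 6440.527 → ⌈·⌉ = 6441
j=10: r + 9k = 7188.327 → ⌈·⌉ = 7189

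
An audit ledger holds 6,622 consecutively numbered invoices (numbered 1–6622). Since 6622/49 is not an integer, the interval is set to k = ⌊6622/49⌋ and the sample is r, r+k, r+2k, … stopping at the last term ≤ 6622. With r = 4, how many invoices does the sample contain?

50

k = ⌊6622/49⌋ = 135
Achieved size = ⌊(6622 − 4)/135⌋ + 1 = ⌊6618/135⌋ + 1 = 49 + 1 = 50
(last selection: 4 + 49×135 = 6619 ≤ 6622; next would be 6754 > 6622)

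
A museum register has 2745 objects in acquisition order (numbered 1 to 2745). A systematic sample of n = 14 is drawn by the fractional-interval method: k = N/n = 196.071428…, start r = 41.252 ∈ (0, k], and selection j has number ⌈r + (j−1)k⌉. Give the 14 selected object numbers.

j=1: r + 0k = 41.252 → ⌈·⌉ = 42
j=2: r + 1k = 237.323428… → ⌈·⌉ = 238
j=3: r + 2k = 433.394857… → ⌈·⌉ = 434
j=4: r + 3k = 629.466285… → ⌈·⌉ = 630
j=5: r + 4k = 825.537714… → ⌈·⌉ = 826
j=6: r + 5k = 1021.609142… → ⌈·⌉ = 1022
j=7: r + 6k = 1217.680571… → ⌈·⌉ = 1218
j=8: r + 7k = 1413.752 → ⌈·⌉ = 1414
j=9: r + 8k = 1609.823428… → ⌈·⌉ = 1610
j=10: r + 9k = 1805.894857… → ⌈·⌉ = 1806
j=11: r + 10k = 2001.966285… → ⌈·⌉ = 2002
j=12: r + 11k = 2198.037714… → ⌈·⌉ = 2199
j=13: r + 12k = 2394.109142… → ⌈·⌉ = 2395
j=14: r + 13k = 2590.180571… → ⌈·⌉ = 2591

42, 238, 434, 630, 826, 1022, 1218, 1414, 1610, 1806, 2002, 2199, 2395, 2591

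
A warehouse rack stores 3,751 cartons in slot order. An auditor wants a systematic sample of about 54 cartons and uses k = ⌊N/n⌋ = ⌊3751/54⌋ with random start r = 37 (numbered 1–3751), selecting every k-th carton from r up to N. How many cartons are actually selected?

k = ⌊3751/54⌋ = 69
Achieved size = ⌊(3751 − 37)/69⌋ + 1 = ⌊3714/69⌋ + 1 = 53 + 1 = 54
(last selection: 37 + 53×69 = 3694 ≤ 3751; next would be 3763 > 3751)

54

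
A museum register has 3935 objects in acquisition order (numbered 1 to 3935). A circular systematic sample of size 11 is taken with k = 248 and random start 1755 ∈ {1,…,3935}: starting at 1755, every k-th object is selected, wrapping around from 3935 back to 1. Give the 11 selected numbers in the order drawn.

Selection 1: 1755
Selection 2: 1755 + 248 = 2003
Selection 3: 2003 + 248 = 2251
Selection 4: 2251 + 248 = 2499
Selection 5: 2499 + 248 = 2747
Selection 6: 2747 + 248 = 2995
Selection 7: 2995 + 248 = 3243
Selection 8: 3243 + 248 = 3491
Selection 9: 3491 + 248 = 3739
Selection 10: 3739 + 248 = 3987 → 3987 − 3935 = 52
Selection 11: 52 + 248 = 300

1755, 2003, 2251, 2499, 2747, 2995, 3243, 3491, 3739, 52, 300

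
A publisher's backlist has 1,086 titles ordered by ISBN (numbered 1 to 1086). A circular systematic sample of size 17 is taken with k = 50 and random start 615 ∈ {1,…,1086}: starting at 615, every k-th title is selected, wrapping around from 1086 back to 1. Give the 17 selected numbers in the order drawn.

615, 665, 715, 765, 815, 865, 915, 965, 1015, 1065, 29, 79, 129, 179, 229, 279, 329

Selection 1: 615
Selection 2: 615 + 50 = 665
Selection 3: 665 + 50 = 715
Selection 4: 715 + 50 = 765
Selection 5: 765 + 50 = 815
Selection 6: 815 + 50 = 865
Selection 7: 865 + 50 = 915
Selection 8: 915 + 50 = 965
Selection 9: 965 + 50 = 1015
Selection 10: 1015 + 50 = 1065
Selection 11: 1065 + 50 = 1115 → 1115 − 1086 = 29
Selection 12: 29 + 50 = 79
Selection 13: 79 + 50 = 129
Selection 14: 129 + 50 = 179
Selection 15: 179 + 50 = 229
Selection 16: 229 + 50 = 279
Selection 17: 279 + 50 = 329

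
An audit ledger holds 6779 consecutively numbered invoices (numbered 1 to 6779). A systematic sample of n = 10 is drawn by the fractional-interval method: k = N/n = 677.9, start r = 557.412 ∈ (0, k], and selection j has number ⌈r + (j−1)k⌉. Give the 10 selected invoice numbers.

j=1: r + 0k = 557.412 → ⌈·⌉ = 558
j=2: r + 1k = 1235.312 → ⌈·⌉ = 1236
j=3: r + 2k = 1913.212 → ⌈·⌉ = 1914
j=4: r + 3k = 2591.112 → ⌈·⌉ = 2592
j=5: r + 4k = 3269.012 → ⌈·⌉ = 3270
j=6: r + 5k = 3946.912 → ⌈·⌉ = 3947
j=7: r + 6k = 4624.812 → ⌈·⌉ = 4625
j=8: r + 7k = 5302.712 → ⌈·⌉ = 5303
j=9: r + 8k = 5980.612 → ⌈·⌉ = 5981
j=10: r + 9k = 6658.512 → ⌈·⌉ = 6659

558, 1236, 1914, 2592, 3270, 3947, 4625, 5303, 5981, 6659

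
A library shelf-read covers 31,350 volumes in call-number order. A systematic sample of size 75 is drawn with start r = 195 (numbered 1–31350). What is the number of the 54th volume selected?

k = 31350/75 = 418
54th selection = r + (54−1)·k = 195 + 53×418 = 195 + 22154 = 22349

22349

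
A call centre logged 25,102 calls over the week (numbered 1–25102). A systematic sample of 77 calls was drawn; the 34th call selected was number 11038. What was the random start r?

280

k = 25102/77 = 326
r = 11038 − (34−1)×326 = 11038 − 10758 = 280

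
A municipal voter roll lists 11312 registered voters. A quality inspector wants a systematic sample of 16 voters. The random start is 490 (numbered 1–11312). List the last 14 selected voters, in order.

k = N/n = 11312/16 = 707
3rd selection = 490 + 2×707 = 1904
4th: 1904 + 707 = 2611
5th: 2611 + 707 = 3318
6th: 3318 + 707 = 4025
7th: 4025 + 707 = 4732
8th: 4732 + 707 = 5439
9th: 5439 + 707 = 6146
10th: 6146 + 707 = 6853
11th: 6853 + 707 = 7560
12th: 7560 + 707 = 8267
13th: 8267 + 707 = 8974
14th: 8974 + 707 = 9681
15th: 9681 + 707 = 10388
16th: 10388 + 707 = 11095

1904, 2611, 3318, 4025, 4732, 5439, 6146, 6853, 7560, 8267, 8974, 9681, 10388, 11095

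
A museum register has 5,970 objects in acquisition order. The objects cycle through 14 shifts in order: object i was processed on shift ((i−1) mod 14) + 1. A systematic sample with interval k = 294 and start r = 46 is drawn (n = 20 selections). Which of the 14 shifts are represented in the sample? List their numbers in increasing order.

Consecutive selections differ by k = 294, so their shift numbers differ by 294 mod 14 = 0.
gcd(294, 14) = 14, so the sample visits 14/14 = 1 distinct residues mod 14.
Start 46 is shift 4; the shifts hit are 4.

4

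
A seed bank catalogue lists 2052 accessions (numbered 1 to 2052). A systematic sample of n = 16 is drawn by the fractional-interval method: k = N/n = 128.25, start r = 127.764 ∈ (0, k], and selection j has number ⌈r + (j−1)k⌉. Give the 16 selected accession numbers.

128, 257, 385, 513, 641, 770, 898, 1026, 1154, 1283, 1411, 1539, 1667, 1796, 1924, 2052

j=1: r + 0k = 127.764 → ⌈·⌉ = 128
j=2: r + 1k = 256.014 → ⌈·⌉ = 257
j=3: r + 2k = 384.264 → ⌈·⌉ = 385
j=4: r + 3k = 512.514 → ⌈·⌉ = 513
j=5: r + 4k = 640.764 → ⌈·⌉ = 641
j=6: r + 5k = 769.014 → ⌈·⌉ = 770
j=7: r + 6k = 897.264 → ⌈·⌉ = 898
j=8: r + 7k = 1025.514 → ⌈·⌉ = 1026
j=9: r + 8k = 1153.764 → ⌈·⌉ = 1154
j=10: r + 9k = 1282.014 → ⌈·⌉ = 1283
j=11: r + 10k = 1410.264 → ⌈·⌉ = 1411
j=12: r + 11k = 1538.514 → ⌈·⌉ = 1539
j=13: r + 12k = 1666.764 → ⌈·⌉ = 1667
j=14: r + 13k = 1795.014 → ⌈·⌉ = 1796
j=15: r + 14k = 1923.264 → ⌈·⌉ = 1924
j=16: r + 15k = 2051.514 → ⌈·⌉ = 2052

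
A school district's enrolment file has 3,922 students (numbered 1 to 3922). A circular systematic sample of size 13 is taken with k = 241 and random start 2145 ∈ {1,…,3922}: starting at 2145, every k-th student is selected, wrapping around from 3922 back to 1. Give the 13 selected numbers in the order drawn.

Selection 1: 2145
Selection 2: 2145 + 241 = 2386
Selection 3: 2386 + 241 = 2627
Selection 4: 2627 + 241 = 2868
Selection 5: 2868 + 241 = 3109
Selection 6: 3109 + 241 = 3350
Selection 7: 3350 + 241 = 3591
Selection 8: 3591 + 241 = 3832
Selection 9: 3832 + 241 = 4073 → 4073 − 3922 = 151
Selection 10: 151 + 241 = 392
Selection 11: 392 + 241 = 633
Selection 12: 633 + 241 = 874
Selection 13: 874 + 241 = 1115

2145, 2386, 2627, 2868, 3109, 3350, 3591, 3832, 151, 392, 633, 874, 1115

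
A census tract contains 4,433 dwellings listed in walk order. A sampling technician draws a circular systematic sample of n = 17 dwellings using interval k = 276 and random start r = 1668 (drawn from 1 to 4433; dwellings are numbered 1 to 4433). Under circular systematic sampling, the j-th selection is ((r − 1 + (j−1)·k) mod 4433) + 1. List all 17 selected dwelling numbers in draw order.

1668, 1944, 2220, 2496, 2772, 3048, 3324, 3600, 3876, 4152, 4428, 271, 547, 823, 1099, 1375, 1651

Selection 1: 1668
Selection 2: 1668 + 276 = 1944
Selection 3: 1944 + 276 = 2220
Selection 4: 2220 + 276 = 2496
Selection 5: 2496 + 276 = 2772
Selection 6: 2772 + 276 = 3048
Selection 7: 3048 + 276 = 3324
Selection 8: 3324 + 276 = 3600
Selection 9: 3600 + 276 = 3876
Selection 10: 3876 + 276 = 4152
Selection 11: 4152 + 276 = 4428
Selection 12: 4428 + 276 = 4704 → 4704 − 4433 = 271
Selection 13: 271 + 276 = 547
Selection 14: 547 + 276 = 823
Selection 15: 823 + 276 = 1099
Selection 16: 1099 + 276 = 1375
Selection 17: 1375 + 276 = 1651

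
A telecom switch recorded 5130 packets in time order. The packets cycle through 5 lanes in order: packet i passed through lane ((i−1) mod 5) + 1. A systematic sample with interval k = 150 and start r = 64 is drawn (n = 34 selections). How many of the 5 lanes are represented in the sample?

1

Consecutive selections differ by k = 150, so their lane numbers differ by 150 mod 5 = 0.
gcd(150, 5) = 5, so the sample visits 5/5 = 1 distinct residues mod 5.
Start 64 is lane 4; the lanes hit are 4.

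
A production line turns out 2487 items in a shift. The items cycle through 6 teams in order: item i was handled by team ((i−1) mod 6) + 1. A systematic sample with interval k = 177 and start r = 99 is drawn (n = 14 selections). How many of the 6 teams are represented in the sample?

2

Consecutive selections differ by k = 177, so their team numbers differ by 177 mod 6 = 3.
gcd(177, 6) = 3, so the sample visits 6/3 = 2 distinct residues mod 6.
Start 99 is team 3; the teams hit are 3, 6.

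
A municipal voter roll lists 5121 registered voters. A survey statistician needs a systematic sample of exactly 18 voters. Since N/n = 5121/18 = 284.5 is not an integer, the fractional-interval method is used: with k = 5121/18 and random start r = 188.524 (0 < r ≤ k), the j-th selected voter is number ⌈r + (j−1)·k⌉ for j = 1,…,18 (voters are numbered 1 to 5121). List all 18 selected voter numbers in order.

189, 474, 758, 1043, 1327, 1612, 1896, 2181, 2465, 2750, 3034, 3319, 3603, 3888, 4172, 4457, 4741, 5026

j=1: r + 0k = 188.524 → ⌈·⌉ = 189
j=2: r + 1k = 473.024 → ⌈·⌉ = 474
j=3: r + 2k = 757.524 → ⌈·⌉ = 758
j=4: r + 3k = 1042.024 → ⌈·⌉ = 1043
j=5: r + 4k = 1326.524 → ⌈·⌉ = 1327
j=6: r + 5k = 1611.024 → ⌈·⌉ = 1612
j=7: r + 6k = 1895.524 → ⌈·⌉ = 1896
j=8: r + 7k = 2180.024 → ⌈·⌉ = 2181
j=9: r + 8k = 2464.524 → ⌈·⌉ = 2465
j=10: r + 9k = 2749.024 → ⌈·⌉ = 2750
j=11: r + 10k = 3033.524 → ⌈·⌉ = 3034
j=12: r + 11k = 3318.024 → ⌈·⌉ = 3319
j=13: r + 12k = 3602.524 → ⌈·⌉ = 3603
j=14: r + 13k = 3887.024 → ⌈·⌉ = 3888
j=15: r + 14k = 4171.524 → ⌈·⌉ = 4172
j=16: r + 15k = 4456.024 → ⌈·⌉ = 4457
j=17: r + 16k = 4740.524 → ⌈·⌉ = 4741
j=18: r + 17k = 5025.024 → ⌈·⌉ = 5026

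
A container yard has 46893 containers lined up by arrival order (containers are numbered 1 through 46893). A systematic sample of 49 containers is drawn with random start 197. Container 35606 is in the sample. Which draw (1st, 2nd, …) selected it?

38

k = 46893/49 = 957
position = (35606 − 197)/957 + 1 = 35409/957 + 1 = 37 + 1 = 38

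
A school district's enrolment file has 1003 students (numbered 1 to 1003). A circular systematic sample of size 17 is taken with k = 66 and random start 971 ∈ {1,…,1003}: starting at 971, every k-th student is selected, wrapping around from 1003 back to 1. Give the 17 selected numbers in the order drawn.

971, 34, 100, 166, 232, 298, 364, 430, 496, 562, 628, 694, 760, 826, 892, 958, 21

Selection 1: 971
Selection 2: 971 + 66 = 1037 → 1037 − 1003 = 34
Selection 3: 34 + 66 = 100
Selection 4: 100 + 66 = 166
Selection 5: 166 + 66 = 232
Selection 6: 232 + 66 = 298
Selection 7: 298 + 66 = 364
Selection 8: 364 + 66 = 430
Selection 9: 430 + 66 = 496
Selection 10: 496 + 66 = 562
Selection 11: 562 + 66 = 628
Selection 12: 628 + 66 = 694
Selection 13: 694 + 66 = 760
Selection 14: 760 + 66 = 826
Selection 15: 826 + 66 = 892
Selection 16: 892 + 66 = 958
Selection 17: 958 + 66 = 1024 → 1024 − 1003 = 21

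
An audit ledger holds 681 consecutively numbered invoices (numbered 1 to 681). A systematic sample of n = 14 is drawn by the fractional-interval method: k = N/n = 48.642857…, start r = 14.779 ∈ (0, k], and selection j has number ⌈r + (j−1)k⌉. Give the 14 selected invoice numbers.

15, 64, 113, 161, 210, 258, 307, 356, 404, 453, 502, 550, 599, 648

j=1: r + 0k = 14.779 → ⌈·⌉ = 15
j=2: r + 1k = 63.421857… → ⌈·⌉ = 64
j=3: r + 2k = 112.064714… → ⌈·⌉ = 113
j=4: r + 3k = 160.707571… → ⌈·⌉ = 161
j=5: r + 4k = 209.350428… → ⌈·⌉ = 210
j=6: r + 5k = 257.993285… → ⌈·⌉ = 258
j=7: r + 6k = 306.636142… → ⌈·⌉ = 307
j=8: r + 7k = 355.279 → ⌈·⌉ = 356
j=9: r + 8k = 403.921857… → ⌈·⌉ = 404
j=10: r + 9k = 452.564714… → ⌈·⌉ = 453
j=11: r + 10k = 501.207571… → ⌈·⌉ = 502
j=12: r + 11k = 549.850428… → ⌈·⌉ = 550
j=13: r + 12k = 598.493285… → ⌈·⌉ = 599
j=14: r + 13k = 647.136142… → ⌈·⌉ = 648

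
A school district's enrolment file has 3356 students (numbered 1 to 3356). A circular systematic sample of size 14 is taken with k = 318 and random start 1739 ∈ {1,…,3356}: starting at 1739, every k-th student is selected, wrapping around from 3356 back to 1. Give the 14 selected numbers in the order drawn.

1739, 2057, 2375, 2693, 3011, 3329, 291, 609, 927, 1245, 1563, 1881, 2199, 2517

Selection 1: 1739
Selection 2: 1739 + 318 = 2057
Selection 3: 2057 + 318 = 2375
Selection 4: 2375 + 318 = 2693
Selection 5: 2693 + 318 = 3011
Selection 6: 3011 + 318 = 3329
Selection 7: 3329 + 318 = 3647 → 3647 − 3356 = 291
Selection 8: 291 + 318 = 609
Selection 9: 609 + 318 = 927
Selection 10: 927 + 318 = 1245
Selection 11: 1245 + 318 = 1563
Selection 12: 1563 + 318 = 1881
Selection 13: 1881 + 318 = 2199
Selection 14: 2199 + 318 = 2517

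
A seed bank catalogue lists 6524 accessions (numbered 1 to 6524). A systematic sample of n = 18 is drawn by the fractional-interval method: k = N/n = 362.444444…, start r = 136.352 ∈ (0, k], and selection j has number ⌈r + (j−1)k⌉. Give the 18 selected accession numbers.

137, 499, 862, 1224, 1587, 1949, 2312, 2674, 3036, 3399, 3761, 4124, 4486, 4849, 5211, 5574, 5936, 6298

j=1: r + 0k = 136.352 → ⌈·⌉ = 137
j=2: r + 1k = 498.796444… → ⌈·⌉ = 499
j=3: r + 2k = 861.240888… → ⌈·⌉ = 862
j=4: r + 3k = 1223.685333… → ⌈·⌉ = 1224
j=5: r + 4k = 1586.129777… → ⌈·⌉ = 1587
j=6: r + 5k = 1948.574222… → ⌈·⌉ = 1949
j=7: r + 6k = 2311.018666… → ⌈·⌉ = 2312
j=8: r + 7k = 2673.463111… → ⌈·⌉ = 2674
j=9: r + 8k = 3035.907555… → ⌈·⌉ = 3036
j=10: r + 9k = 3398.352 → ⌈·⌉ = 3399
j=11: r + 10k = 3760.796444… → ⌈·⌉ = 3761
j=12: r + 11k = 4123.240888… → ⌈·⌉ = 4124
j=13: r + 12k = 4485.685333… → ⌈·⌉ = 4486
j=14: r + 13k = 4848.129777… → ⌈·⌉ = 4849
j=15: r + 14k = 5210.574222… → ⌈·⌉ = 5211
j=16: r + 15k = 5573.018666… → ⌈·⌉ = 5574
j=17: r + 16k = 5935.463111… → ⌈·⌉ = 5936
j=18: r + 17k = 6297.907555… → ⌈·⌉ = 6298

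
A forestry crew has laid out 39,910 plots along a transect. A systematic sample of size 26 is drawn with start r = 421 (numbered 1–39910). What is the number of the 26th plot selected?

38796

k = 39910/26 = 1535
26th selection = r + (26−1)·k = 421 + 25×1535 = 421 + 38375 = 38796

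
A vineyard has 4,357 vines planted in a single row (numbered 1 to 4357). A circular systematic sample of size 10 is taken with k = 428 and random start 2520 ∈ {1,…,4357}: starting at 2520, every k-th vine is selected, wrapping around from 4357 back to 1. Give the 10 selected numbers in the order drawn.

2520, 2948, 3376, 3804, 4232, 303, 731, 1159, 1587, 2015

Selection 1: 2520
Selection 2: 2520 + 428 = 2948
Selection 3: 2948 + 428 = 3376
Selection 4: 3376 + 428 = 3804
Selection 5: 3804 + 428 = 4232
Selection 6: 4232 + 428 = 4660 → 4660 − 4357 = 303
Selection 7: 303 + 428 = 731
Selection 8: 731 + 428 = 1159
Selection 9: 1159 + 428 = 1587
Selection 10: 1587 + 428 = 2015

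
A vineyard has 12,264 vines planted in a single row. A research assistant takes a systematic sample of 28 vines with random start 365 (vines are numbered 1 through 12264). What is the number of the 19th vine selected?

8249

k = 12264/28 = 438
19th selection = r + (19−1)·k = 365 + 18×438 = 365 + 7884 = 8249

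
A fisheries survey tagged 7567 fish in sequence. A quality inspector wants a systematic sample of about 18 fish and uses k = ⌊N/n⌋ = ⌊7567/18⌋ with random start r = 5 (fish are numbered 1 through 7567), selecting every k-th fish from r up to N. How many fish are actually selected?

k = ⌊7567/18⌋ = 420
Achieved size = ⌊(7567 − 5)/420⌋ + 1 = ⌊7562/420⌋ + 1 = 18 + 1 = 19
(last selection: 5 + 18×420 = 7565 ≤ 7567; next would be 7985 > 7567)

19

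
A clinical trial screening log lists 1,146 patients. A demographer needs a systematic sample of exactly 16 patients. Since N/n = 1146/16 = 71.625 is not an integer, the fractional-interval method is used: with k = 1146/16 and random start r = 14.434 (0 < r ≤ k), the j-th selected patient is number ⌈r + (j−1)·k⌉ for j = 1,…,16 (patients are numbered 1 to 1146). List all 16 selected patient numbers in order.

j=1: r + 0k = 14.434 → ⌈·⌉ = 15
j=2: r + 1k = 86.059 → ⌈·⌉ = 87
j=3: r + 2k = 157.684 → ⌈·⌉ = 158
j=4: r + 3k = 229.309 → ⌈·⌉ = 230
j=5: r + 4k = 300.934 → ⌈·⌉ = 301
j=6: r + 5k = 372.559 → ⌈·⌉ = 373
j=7: r + 6k = 444.184 → ⌈·⌉ = 445
j=8: r + 7k = 515.809 → ⌈·⌉ = 516
j=9: r + 8k = 587.434 → ⌈·⌉ = 588
j=10: r + 9k = 659.059 → ⌈·⌉ = 660
j=11: r + 10k = 730.684 → ⌈·⌉ = 731
j=12: r + 11k = 802.309 → ⌈·⌉ = 803
j=13: r + 12k = 873.934 → ⌈·⌉ = 874
j=14: r + 13k = 945.559 → ⌈·⌉ = 946
j=15: r + 14k = 1017.184 → ⌈·⌉ = 1018
j=16: r + 15k = 1088.809 → ⌈·⌉ = 1089

15, 87, 158, 230, 301, 373, 445, 516, 588, 660, 731, 803, 874, 946, 1018, 1089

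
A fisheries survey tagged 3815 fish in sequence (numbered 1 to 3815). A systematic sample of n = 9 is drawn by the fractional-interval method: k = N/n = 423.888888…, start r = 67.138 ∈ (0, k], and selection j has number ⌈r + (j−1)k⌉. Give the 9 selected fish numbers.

68, 492, 915, 1339, 1763, 2187, 2611, 3035, 3459

j=1: r + 0k = 67.138 → ⌈·⌉ = 68
j=2: r + 1k = 491.026888… → ⌈·⌉ = 492
j=3: r + 2k = 914.915777… → ⌈·⌉ = 915
j=4: r + 3k = 1338.804666… → ⌈·⌉ = 1339
j=5: r + 4k = 1762.693555… → ⌈·⌉ = 1763
j=6: r + 5k = 2186.582444… → ⌈·⌉ = 2187
j=7: r + 6k = 2610.471333… → ⌈·⌉ = 2611
j=8: r + 7k = 3034.360222… → ⌈·⌉ = 3035
j=9: r + 8k = 3458.249111… → ⌈·⌉ = 3459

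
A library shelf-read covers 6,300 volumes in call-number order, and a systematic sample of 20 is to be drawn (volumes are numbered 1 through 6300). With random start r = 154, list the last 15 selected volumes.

1729, 2044, 2359, 2674, 2989, 3304, 3619, 3934, 4249, 4564, 4879, 5194, 5509, 5824, 6139

k = N/n = 6300/20 = 315
6th selection = 154 + 5×315 = 1729
7th: 1729 + 315 = 2044
8th: 2044 + 315 = 2359
9th: 2359 + 315 = 2674
10th: 2674 + 315 = 2989
11th: 2989 + 315 = 3304
12th: 3304 + 315 = 3619
13th: 3619 + 315 = 3934
14th: 3934 + 315 = 4249
15th: 4249 + 315 = 4564
16th: 4564 + 315 = 4879
17th: 4879 + 315 = 5194
18th: 5194 + 315 = 5509
19th: 5509 + 315 = 5824
20th: 5824 + 315 = 6139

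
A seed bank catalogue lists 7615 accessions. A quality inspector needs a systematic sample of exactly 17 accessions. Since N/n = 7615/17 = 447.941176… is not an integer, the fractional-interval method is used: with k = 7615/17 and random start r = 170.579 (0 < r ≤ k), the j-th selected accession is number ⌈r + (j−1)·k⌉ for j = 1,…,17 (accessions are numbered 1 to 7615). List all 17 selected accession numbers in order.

j=1: r + 0k = 170.579 → ⌈·⌉ = 171
j=2: r + 1k = 618.520176… → ⌈·⌉ = 619
j=3: r + 2k = 1066.461352… → ⌈·⌉ = 1067
j=4: r + 3k = 1514.402529… → ⌈·⌉ = 1515
j=5: r + 4k = 1962.343705… → ⌈·⌉ = 1963
j=6: r + 5k = 2410.284882… → ⌈·⌉ = 2411
j=7: r + 6k = 2858.226058… → ⌈·⌉ = 2859
j=8: r + 7k = 3306.167235… → ⌈·⌉ = 3307
j=9: r + 8k = 3754.108411… → ⌈·⌉ = 3755
j=10: r + 9k = 4202.049588… → ⌈·⌉ = 4203
j=11: r + 10k = 4649.990764… → ⌈·⌉ = 4650
j=12: r + 11k = 5097.931941… → ⌈·⌉ = 5098
j=13: r + 12k = 5545.873117… → ⌈·⌉ = 5546
j=14: r + 13k = 5993.814294… → ⌈·⌉ = 5994
j=15: r + 14k = 6441.755470… → ⌈·⌉ = 6442
j=16: r + 15k = 6889.696647… → ⌈·⌉ = 6890
j=17: r + 16k = 7337.637823… → ⌈·⌉ = 7338

171, 619, 1067, 1515, 1963, 2411, 2859, 3307, 3755, 4203, 4650, 5098, 5546, 5994, 6442, 6890, 7338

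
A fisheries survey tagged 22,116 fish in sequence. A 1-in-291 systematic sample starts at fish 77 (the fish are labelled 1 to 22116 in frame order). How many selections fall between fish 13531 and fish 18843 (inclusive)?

18

k = 291
First selection ≥ 13531: 77 + ⌈(13531−77)/291⌉·291 = 77 + 47×291 = 13754
Last selection ≤ 18843: 77 + ⌊(18843−77)/291⌋·291 = 77 + 64×291 = 18701
Count = 64 − 47 + 1 = 18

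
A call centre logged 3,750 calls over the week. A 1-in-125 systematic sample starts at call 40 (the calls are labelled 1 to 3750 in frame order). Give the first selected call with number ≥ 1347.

1415

k = 125
Steps past start: ⌈(1347 − 40)/125⌉ = ⌈1307/125⌉ = 11
Selected call: 40 + 11×125 = 1415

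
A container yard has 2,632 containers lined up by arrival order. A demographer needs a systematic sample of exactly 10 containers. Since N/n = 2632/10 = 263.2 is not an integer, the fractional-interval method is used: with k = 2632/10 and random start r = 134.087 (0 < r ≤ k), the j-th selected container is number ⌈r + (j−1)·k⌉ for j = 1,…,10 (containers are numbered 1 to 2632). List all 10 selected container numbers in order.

135, 398, 661, 924, 1187, 1451, 1714, 1977, 2240, 2503

j=1: r + 0k = 134.087 → ⌈·⌉ = 135
j=2: r + 1k = 397.287 → ⌈·⌉ = 398
j=3: r + 2k = 660.487 → ⌈·⌉ = 661
j=4: r + 3k = 923.687 → ⌈·⌉ = 924
j=5: r + 4k = 1186.887 → ⌈·⌉ = 1187
j=6: r + 5k = 1450.087 → ⌈·⌉ = 1451
j=7: r + 6k = 1713.287 → ⌈·⌉ = 1714
j=8: r + 7k = 1976.487 → ⌈·⌉ = 1977
j=9: r + 8k = 2239.687 → ⌈·⌉ = 2240
j=10: r + 9k = 2502.887 → ⌈·⌉ = 2503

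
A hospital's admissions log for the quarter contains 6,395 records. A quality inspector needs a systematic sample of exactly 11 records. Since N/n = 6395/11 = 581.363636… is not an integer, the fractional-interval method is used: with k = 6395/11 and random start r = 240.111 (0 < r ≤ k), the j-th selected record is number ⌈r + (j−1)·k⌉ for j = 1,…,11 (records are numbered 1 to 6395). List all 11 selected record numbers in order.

241, 822, 1403, 1985, 2566, 3147, 3729, 4310, 4892, 5473, 6054

j=1: r + 0k = 240.111 → ⌈·⌉ = 241
j=2: r + 1k = 821.474636… → ⌈·⌉ = 822
j=3: r + 2k = 1402.838272… → ⌈·⌉ = 1403
j=4: r + 3k = 1984.201909… → ⌈·⌉ = 1985
j=5: r + 4k = 2565.565545… → ⌈·⌉ = 2566
j=6: r + 5k = 3146.929181… → ⌈·⌉ = 3147
j=7: r + 6k = 3728.292818… → ⌈·⌉ = 3729
j=8: r + 7k = 4309.656454… → ⌈·⌉ = 4310
j=9: r + 8k = 4891.020090… → ⌈·⌉ = 4892
j=10: r + 9k = 5472.383727… → ⌈·⌉ = 5473
j=11: r + 10k = 6053.747363… → ⌈·⌉ = 6054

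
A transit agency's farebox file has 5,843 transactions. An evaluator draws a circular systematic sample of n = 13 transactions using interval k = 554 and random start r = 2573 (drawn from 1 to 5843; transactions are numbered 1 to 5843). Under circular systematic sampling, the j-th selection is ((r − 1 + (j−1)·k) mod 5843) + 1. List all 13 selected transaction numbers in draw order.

Selection 1: 2573
Selection 2: 2573 + 554 = 3127
Selection 3: 3127 + 554 = 3681
Selection 4: 3681 + 554 = 4235
Selection 5: 4235 + 554 = 4789
Selection 6: 4789 + 554 = 5343
Selection 7: 5343 + 554 = 5897 → 5897 − 5843 = 54
Selection 8: 54 + 554 = 608
Selection 9: 608 + 554 = 1162
Selection 10: 1162 + 554 = 1716
Selection 11: 1716 + 554 = 2270
Selection 12: 2270 + 554 = 2824
Selection 13: 2824 + 554 = 3378

2573, 3127, 3681, 4235, 4789, 5343, 54, 608, 1162, 1716, 2270, 2824, 3378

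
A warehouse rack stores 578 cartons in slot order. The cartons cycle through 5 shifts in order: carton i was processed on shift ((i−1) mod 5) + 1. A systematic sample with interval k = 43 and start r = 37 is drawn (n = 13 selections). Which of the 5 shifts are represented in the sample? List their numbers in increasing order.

Consecutive selections differ by k = 43, so their shift numbers differ by 43 mod 5 = 3.
gcd(43, 5) = 1, so the sample visits 5/1 = 5 distinct residues mod 5.
Start 37 is shift 2; the shifts hit are 1, 2, 3, 4, 5.

1, 2, 3, 4, 5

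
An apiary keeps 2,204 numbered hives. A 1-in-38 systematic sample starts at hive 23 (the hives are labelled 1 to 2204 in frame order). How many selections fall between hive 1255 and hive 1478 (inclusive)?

6

k = 38
First selection ≥ 1255: 23 + ⌈(1255−23)/38⌉·38 = 23 + 33×38 = 1277
Last selection ≤ 1478: 23 + ⌊(1478−23)/38⌋·38 = 23 + 38×38 = 1467
Count = 38 − 33 + 1 = 6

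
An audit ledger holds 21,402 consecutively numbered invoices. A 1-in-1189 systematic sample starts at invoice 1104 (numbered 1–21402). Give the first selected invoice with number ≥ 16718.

17750

k = 1189
Steps past start: ⌈(16718 − 1104)/1189⌉ = ⌈15614/1189⌉ = 14
Selected invoice: 1104 + 14×1189 = 17750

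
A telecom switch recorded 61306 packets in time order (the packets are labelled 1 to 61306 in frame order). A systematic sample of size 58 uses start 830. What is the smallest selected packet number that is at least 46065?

k = 61306/58 = 1057
Steps past start: ⌈(46065 − 830)/1057⌉ = ⌈45235/1057⌉ = 43
Selected packet: 830 + 43×1057 = 46281

46281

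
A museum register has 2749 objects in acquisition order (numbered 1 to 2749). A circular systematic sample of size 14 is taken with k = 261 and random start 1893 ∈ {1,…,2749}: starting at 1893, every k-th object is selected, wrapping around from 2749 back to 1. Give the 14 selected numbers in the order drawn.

Selection 1: 1893
Selection 2: 1893 + 261 = 2154
Selection 3: 2154 + 261 = 2415
Selection 4: 2415 + 261 = 2676
Selection 5: 2676 + 261 = 2937 → 2937 − 2749 = 188
Selection 6: 188 + 261 = 449
Selection 7: 449 + 261 = 710
Selection 8: 710 + 261 = 971
Selection 9: 971 + 261 = 1232
Selection 10: 1232 + 261 = 1493
Selection 11: 1493 + 261 = 1754
Selection 12: 1754 + 261 = 2015
Selection 13: 2015 + 261 = 2276
Selection 14: 2276 + 261 = 2537

1893, 2154, 2415, 2676, 188, 449, 710, 971, 1232, 1493, 1754, 2015, 2276, 2537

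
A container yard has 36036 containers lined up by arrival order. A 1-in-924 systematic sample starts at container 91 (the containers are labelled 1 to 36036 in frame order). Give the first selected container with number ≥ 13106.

k = 924
Steps past start: ⌈(13106 − 91)/924⌉ = ⌈13015/924⌉ = 15
Selected container: 91 + 15×924 = 13951

13951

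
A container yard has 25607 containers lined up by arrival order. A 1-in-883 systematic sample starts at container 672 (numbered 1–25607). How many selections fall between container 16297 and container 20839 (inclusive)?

5

k = 883
First selection ≥ 16297: 672 + ⌈(16297−672)/883⌉·883 = 672 + 18×883 = 16566
Last selection ≤ 20839: 672 + ⌊(20839−672)/883⌋·883 = 672 + 22×883 = 20098
Count = 22 − 18 + 1 = 5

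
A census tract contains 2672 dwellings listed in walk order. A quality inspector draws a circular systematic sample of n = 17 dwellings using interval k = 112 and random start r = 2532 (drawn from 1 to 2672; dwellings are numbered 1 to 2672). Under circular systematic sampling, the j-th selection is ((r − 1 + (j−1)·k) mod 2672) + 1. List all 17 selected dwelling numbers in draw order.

2532, 2644, 84, 196, 308, 420, 532, 644, 756, 868, 980, 1092, 1204, 1316, 1428, 1540, 1652

Selection 1: 2532
Selection 2: 2532 + 112 = 2644
Selection 3: 2644 + 112 = 2756 → 2756 − 2672 = 84
Selection 4: 84 + 112 = 196
Selection 5: 196 + 112 = 308
Selection 6: 308 + 112 = 420
Selection 7: 420 + 112 = 532
Selection 8: 532 + 112 = 644
Selection 9: 644 + 112 = 756
Selection 10: 756 + 112 = 868
Selection 11: 868 + 112 = 980
Selection 12: 980 + 112 = 1092
Selection 13: 1092 + 112 = 1204
Selection 14: 1204 + 112 = 1316
Selection 15: 1316 + 112 = 1428
Selection 16: 1428 + 112 = 1540
Selection 17: 1540 + 112 = 1652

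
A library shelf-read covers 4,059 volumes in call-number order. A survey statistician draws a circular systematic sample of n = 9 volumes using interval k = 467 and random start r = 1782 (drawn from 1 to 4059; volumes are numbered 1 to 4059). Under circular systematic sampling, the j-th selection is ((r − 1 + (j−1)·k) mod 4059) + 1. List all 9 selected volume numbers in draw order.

1782, 2249, 2716, 3183, 3650, 58, 525, 992, 1459

Selection 1: 1782
Selection 2: 1782 + 467 = 2249
Selection 3: 2249 + 467 = 2716
Selection 4: 2716 + 467 = 3183
Selection 5: 3183 + 467 = 3650
Selection 6: 3650 + 467 = 4117 → 4117 − 4059 = 58
Selection 7: 58 + 467 = 525
Selection 8: 525 + 467 = 992
Selection 9: 992 + 467 = 1459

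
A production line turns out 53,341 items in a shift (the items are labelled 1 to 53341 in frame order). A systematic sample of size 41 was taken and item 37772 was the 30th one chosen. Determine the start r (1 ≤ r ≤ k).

k = 53341/41 = 1301
r = 37772 − (30−1)×1301 = 37772 − 37729 = 43

43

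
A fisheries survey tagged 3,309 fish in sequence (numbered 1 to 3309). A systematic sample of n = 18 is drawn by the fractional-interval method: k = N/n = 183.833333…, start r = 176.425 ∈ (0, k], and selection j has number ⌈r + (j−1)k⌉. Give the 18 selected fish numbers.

j=1: r + 0k = 176.425 → ⌈·⌉ = 177
j=2: r + 1k = 360.258333… → ⌈·⌉ = 361
j=3: r + 2k = 544.091666… → ⌈·⌉ = 545
j=4: r + 3k = 727.925 → ⌈·⌉ = 728
j=5: r + 4k = 911.758333… → ⌈·⌉ = 912
j=6: r + 5k = 1095.591666… → ⌈·⌉ = 1096
j=7: r + 6k = 1279.425 → ⌈·⌉ = 1280
j=8: r + 7k = 1463.258333… → ⌈·⌉ = 1464
j=9: r + 8k = 1647.091666… → ⌈·⌉ = 1648
j=10: r + 9k = 1830.925 → ⌈·⌉ = 1831
j=11: r + 10k = 2014.758333… → ⌈·⌉ = 2015
j=12: r + 11k = 2198.591666… → ⌈·⌉ = 2199
j=13: r + 12k = 2382.425 → ⌈·⌉ = 2383
j=14: r + 13k = 2566.258333… → ⌈·⌉ = 2567
j=15: r + 14k = 2750.091666… → ⌈·⌉ = 2751
j=16: r + 15k = 2933.925 → ⌈·⌉ = 2934
j=17: r + 16k = 3117.758333… → ⌈·⌉ = 3118
j=18: r + 17k = 3301.591666… → ⌈·⌉ = 3302

177, 361, 545, 728, 912, 1096, 1280, 1464, 1648, 1831, 2015, 2199, 2383, 2567, 2751, 2934, 3118, 3302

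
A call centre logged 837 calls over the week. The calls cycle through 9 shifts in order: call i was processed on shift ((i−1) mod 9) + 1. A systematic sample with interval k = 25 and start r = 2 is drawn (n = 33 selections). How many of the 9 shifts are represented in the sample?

Consecutive selections differ by k = 25, so their shift numbers differ by 25 mod 9 = 7.
gcd(25, 9) = 1, so the sample visits 9/1 = 9 distinct residues mod 9.
Start 2 is shift 2; the shifts hit are 1, 2, 3, 4, 5, 6, 7, 8, 9.

9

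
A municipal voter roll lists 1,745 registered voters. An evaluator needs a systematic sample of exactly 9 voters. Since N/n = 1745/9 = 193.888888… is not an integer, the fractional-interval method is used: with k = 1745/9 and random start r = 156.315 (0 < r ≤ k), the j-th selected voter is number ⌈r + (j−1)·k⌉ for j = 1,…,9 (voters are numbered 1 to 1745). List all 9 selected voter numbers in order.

157, 351, 545, 738, 932, 1126, 1320, 1514, 1708

j=1: r + 0k = 156.315 → ⌈·⌉ = 157
j=2: r + 1k = 350.203888… → ⌈·⌉ = 351
j=3: r + 2k = 544.092777… → ⌈·⌉ = 545
j=4: r + 3k = 737.981666… → ⌈·⌉ = 738
j=5: r + 4k = 931.870555… → ⌈·⌉ = 932
j=6: r + 5k = 1125.759444… → ⌈·⌉ = 1126
j=7: r + 6k = 1319.648333… → ⌈·⌉ = 1320
j=8: r + 7k = 1513.537222… → ⌈·⌉ = 1514
j=9: r + 8k = 1707.426111… → ⌈·⌉ = 1708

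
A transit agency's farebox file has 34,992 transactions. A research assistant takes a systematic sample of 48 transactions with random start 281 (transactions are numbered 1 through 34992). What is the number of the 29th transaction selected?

k = 34992/48 = 729
29th selection = r + (29−1)·k = 281 + 28×729 = 281 + 20412 = 20693

20693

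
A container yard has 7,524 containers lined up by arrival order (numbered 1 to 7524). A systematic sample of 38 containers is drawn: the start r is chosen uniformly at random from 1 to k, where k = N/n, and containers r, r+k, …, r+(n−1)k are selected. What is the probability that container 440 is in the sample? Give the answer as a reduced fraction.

1/198

k = 7524/38 = 198.
Container 440 is selected iff r ≡ 440 (mod 198); exactly one such r in {1,…,198}.
Inclusion probability = 1/198.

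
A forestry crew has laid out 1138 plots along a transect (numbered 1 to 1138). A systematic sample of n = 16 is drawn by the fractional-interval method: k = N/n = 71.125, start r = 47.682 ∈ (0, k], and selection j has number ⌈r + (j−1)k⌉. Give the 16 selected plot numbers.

j=1: r + 0k = 47.682 → ⌈·⌉ = 48
j=2: r + 1k = 118.807 → ⌈·⌉ = 119
j=3: r + 2k = 189.932 → ⌈·⌉ = 190
j=4: r + 3k = 261.057 → ⌈·⌉ = 262
j=5: r + 4k = 332.182 → ⌈·⌉ = 333
j=6: r + 5k = 403.307 → ⌈·⌉ = 404
j=7: r + 6k = 474.432 → ⌈·⌉ = 475
j=8: r + 7k = 545.557 → ⌈·⌉ = 546
j=9: r + 8k = 616.682 → ⌈·⌉ = 617
j=10: r + 9k = 687.807 → ⌈·⌉ = 688
j=11: r + 10k = 758.932 → ⌈·⌉ = 759
j=12: r + 11k = 830.057 → ⌈·⌉ = 831
j=13: r + 12k = 901.182 → ⌈·⌉ = 902
j=14: r + 13k = 972.307 → ⌈·⌉ = 973
j=15: r + 14k = 1043.432 → ⌈·⌉ = 1044
j=16: r + 15k = 1114.557 → ⌈·⌉ = 1115

48, 119, 190, 262, 333, 404, 475, 546, 617, 688, 759, 831, 902, 973, 1044, 1115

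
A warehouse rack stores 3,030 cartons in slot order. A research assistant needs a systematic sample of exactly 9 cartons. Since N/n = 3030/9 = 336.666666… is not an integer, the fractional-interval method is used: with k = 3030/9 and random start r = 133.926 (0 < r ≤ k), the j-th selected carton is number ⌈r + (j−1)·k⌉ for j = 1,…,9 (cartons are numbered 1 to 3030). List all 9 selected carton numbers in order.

j=1: r + 0k = 133.926 → ⌈·⌉ = 134
j=2: r + 1k = 470.592666… → ⌈·⌉ = 471
j=3: r + 2k = 807.259333… → ⌈·⌉ = 808
j=4: r + 3k = 1143.926 → ⌈·⌉ = 1144
j=5: r + 4k = 1480.592666… → ⌈·⌉ = 1481
j=6: r + 5k = 1817.259333… → ⌈·⌉ = 1818
j=7: r + 6k = 2153.926 → ⌈·⌉ = 2154
j=8: r + 7k = 2490.592666… → ⌈·⌉ = 2491
j=9: r + 8k = 2827.259333… → ⌈·⌉ = 2828

134, 471, 808, 1144, 1481, 1818, 2154, 2491, 2828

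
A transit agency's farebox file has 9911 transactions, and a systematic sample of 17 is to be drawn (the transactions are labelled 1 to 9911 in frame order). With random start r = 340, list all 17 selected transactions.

340, 923, 1506, 2089, 2672, 3255, 3838, 4421, 5004, 5587, 6170, 6753, 7336, 7919, 8502, 9085, 9668

k = N/n = 9911/17 = 583
transaction 1: 340
transaction 2: 340 + 583 = 923
transaction 3: 923 + 583 = 1506
transaction 4: 1506 + 583 = 2089
transaction 5: 2089 + 583 = 2672
transaction 6: 2672 + 583 = 3255
transaction 7: 3255 + 583 = 3838
transaction 8: 3838 + 583 = 4421
transaction 9: 4421 + 583 = 5004
transaction 10: 5004 + 583 = 5587
transaction 11: 5587 + 583 = 6170
transaction 12: 6170 + 583 = 6753
transaction 13: 6753 + 583 = 7336
transaction 14: 7336 + 583 = 7919
transaction 15: 7919 + 583 = 8502
transaction 16: 8502 + 583 = 9085
transaction 17: 9085 + 583 = 9668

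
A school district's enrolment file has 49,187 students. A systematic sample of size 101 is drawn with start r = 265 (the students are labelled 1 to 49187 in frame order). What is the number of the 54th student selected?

k = 49187/101 = 487
54th selection = r + (54−1)·k = 265 + 53×487 = 265 + 25811 = 26076

26076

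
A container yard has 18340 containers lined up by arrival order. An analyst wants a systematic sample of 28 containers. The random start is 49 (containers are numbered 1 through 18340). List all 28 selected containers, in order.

49, 704, 1359, 2014, 2669, 3324, 3979, 4634, 5289, 5944, 6599, 7254, 7909, 8564, 9219, 9874, 10529, 11184, 11839, 12494, 13149, 13804, 14459, 15114, 15769, 16424, 17079, 17734

k = N/n = 18340/28 = 655
container 1: 49
container 2: 49 + 655 = 704
container 3: 704 + 655 = 1359
container 4: 1359 + 655 = 2014
container 5: 2014 + 655 = 2669
container 6: 2669 + 655 = 3324
container 7: 3324 + 655 = 3979
container 8: 3979 + 655 = 4634
container 9: 4634 + 655 = 5289
container 10: 5289 + 655 = 5944
container 11: 5944 + 655 = 6599
container 12: 6599 + 655 = 7254
container 13: 7254 + 655 = 7909
container 14: 7909 + 655 = 8564
container 15: 8564 + 655 = 9219
container 16: 9219 + 655 = 9874
container 17: 9874 + 655 = 10529
container 18: 10529 + 655 = 11184
container 19: 11184 + 655 = 11839
container 20: 11839 + 655 = 12494
container 21: 12494 + 655 = 13149
container 22: 13149 + 655 = 13804
container 23: 13804 + 655 = 14459
container 24: 14459 + 655 = 15114
container 25: 15114 + 655 = 15769
container 26: 15769 + 655 = 16424
container 27: 16424 + 655 = 17079
container 28: 17079 + 655 = 17734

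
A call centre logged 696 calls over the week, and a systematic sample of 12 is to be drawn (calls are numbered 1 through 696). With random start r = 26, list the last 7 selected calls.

k = N/n = 696/12 = 58
6th selection = 26 + 5×58 = 316
7th: 316 + 58 = 374
8th: 374 + 58 = 432
9th: 432 + 58 = 490
10th: 490 + 58 = 548
11th: 548 + 58 = 606
12th: 606 + 58 = 664

316, 374, 432, 490, 548, 606, 664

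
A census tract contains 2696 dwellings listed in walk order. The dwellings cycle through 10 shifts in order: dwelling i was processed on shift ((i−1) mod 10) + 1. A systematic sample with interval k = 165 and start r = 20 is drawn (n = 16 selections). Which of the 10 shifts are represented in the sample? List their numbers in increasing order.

5, 10

Consecutive selections differ by k = 165, so their shift numbers differ by 165 mod 10 = 5.
gcd(165, 10) = 5, so the sample visits 10/5 = 2 distinct residues mod 10.
Start 20 is shift 10; the shifts hit are 5, 10.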